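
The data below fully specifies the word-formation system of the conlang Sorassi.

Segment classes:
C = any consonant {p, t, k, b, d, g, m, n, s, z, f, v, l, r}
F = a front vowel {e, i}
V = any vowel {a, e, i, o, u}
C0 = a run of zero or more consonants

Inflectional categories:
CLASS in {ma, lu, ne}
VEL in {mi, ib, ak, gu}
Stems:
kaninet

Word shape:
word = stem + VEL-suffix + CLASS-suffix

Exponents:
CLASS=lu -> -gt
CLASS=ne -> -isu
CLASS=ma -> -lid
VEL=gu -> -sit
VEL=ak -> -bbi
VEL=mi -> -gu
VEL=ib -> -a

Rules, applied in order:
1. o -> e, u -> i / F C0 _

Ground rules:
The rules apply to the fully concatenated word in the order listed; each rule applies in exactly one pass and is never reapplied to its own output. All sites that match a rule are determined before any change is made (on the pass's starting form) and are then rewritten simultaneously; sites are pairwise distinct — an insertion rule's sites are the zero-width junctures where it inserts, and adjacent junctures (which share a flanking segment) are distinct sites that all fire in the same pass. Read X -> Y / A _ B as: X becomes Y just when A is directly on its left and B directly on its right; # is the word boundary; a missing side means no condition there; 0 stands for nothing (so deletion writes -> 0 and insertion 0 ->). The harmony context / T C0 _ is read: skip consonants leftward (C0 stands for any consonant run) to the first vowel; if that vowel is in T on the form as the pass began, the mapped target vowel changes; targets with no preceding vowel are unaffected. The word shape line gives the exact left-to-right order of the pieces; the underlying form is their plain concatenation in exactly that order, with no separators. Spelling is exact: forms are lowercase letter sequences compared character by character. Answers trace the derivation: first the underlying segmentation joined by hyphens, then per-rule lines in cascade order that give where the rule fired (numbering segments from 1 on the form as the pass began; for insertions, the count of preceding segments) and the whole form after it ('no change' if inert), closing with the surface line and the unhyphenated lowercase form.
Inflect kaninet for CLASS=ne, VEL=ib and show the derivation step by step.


underlying: kaninet-a-isu
1. o -> e, u -> i / F C0 _: fires at position(s) 11: kaninetaisi
surface: kaninetaisi


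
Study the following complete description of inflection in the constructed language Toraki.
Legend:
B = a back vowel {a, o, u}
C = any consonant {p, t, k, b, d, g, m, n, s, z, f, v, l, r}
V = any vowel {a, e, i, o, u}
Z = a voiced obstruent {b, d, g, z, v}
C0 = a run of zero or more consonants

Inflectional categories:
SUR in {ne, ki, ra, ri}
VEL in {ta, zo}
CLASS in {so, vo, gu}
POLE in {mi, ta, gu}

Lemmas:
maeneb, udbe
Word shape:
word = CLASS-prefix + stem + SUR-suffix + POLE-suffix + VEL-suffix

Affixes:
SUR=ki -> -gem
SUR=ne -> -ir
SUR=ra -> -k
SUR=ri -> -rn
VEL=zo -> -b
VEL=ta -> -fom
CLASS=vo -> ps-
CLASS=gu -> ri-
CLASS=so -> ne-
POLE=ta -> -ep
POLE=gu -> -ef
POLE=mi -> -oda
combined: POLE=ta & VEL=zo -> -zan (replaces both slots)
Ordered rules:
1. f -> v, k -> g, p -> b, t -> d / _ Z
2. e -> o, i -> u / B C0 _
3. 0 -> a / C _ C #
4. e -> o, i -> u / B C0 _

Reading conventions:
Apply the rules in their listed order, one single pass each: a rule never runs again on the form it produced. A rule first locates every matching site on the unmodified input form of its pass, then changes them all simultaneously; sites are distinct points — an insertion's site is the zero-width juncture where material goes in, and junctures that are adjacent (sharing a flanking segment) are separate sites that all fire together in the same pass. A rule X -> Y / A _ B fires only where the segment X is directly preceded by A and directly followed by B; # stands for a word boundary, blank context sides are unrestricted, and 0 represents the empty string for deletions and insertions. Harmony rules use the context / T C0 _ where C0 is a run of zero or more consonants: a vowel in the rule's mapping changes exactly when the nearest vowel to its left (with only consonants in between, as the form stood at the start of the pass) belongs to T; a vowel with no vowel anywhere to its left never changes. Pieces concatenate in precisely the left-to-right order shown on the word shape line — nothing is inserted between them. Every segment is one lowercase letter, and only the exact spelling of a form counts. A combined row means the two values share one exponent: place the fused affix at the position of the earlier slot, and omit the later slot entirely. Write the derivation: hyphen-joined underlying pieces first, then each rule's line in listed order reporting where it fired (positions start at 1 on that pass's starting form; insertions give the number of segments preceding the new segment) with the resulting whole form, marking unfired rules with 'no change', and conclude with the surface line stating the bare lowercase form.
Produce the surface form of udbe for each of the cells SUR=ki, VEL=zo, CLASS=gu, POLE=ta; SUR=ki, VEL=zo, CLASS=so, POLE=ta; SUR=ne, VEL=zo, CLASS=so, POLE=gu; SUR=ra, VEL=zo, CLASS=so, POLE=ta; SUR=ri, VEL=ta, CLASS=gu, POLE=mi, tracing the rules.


cell SUR=ki, VEL=zo, CLASS=gu, POLE=ta:
underlying: ri-udbe-gem-zan
1. f -> v, k -> g, p -> b, t -> d / _ Z: no change
2. e -> o, i -> u / B C0 _: fires at position(s) 6: riudbogemzan
3. 0 -> a / C _ C #: no change
4. e -> o, i -> u / B C0 _: fires at position(s) 8: riudbogomzan
surface: riudbogomzan

cell SUR=ki, VEL=zo, CLASS=so, POLE=ta:
underlying: ne-udbe-gem-zan
1. f -> v, k -> g, p -> b, t -> d / _ Z: no change
2. e -> o, i -> u / B C0 _: fires at position(s) 6: neudbogemzan
3. 0 -> a / C _ C #: no change
4. e -> o, i -> u / B C0 _: fires at position(s) 8: neudbogomzan
surface: neudbogomzan

cell SUR=ne, VEL=zo, CLASS=so, POLE=gu:
underlying: ne-udbe-ir-ef-b
1. f -> v, k -> g, p -> b, t -> d / _ Z: fires at position(s) 10: neudbeirevb
2. e -> o, i -> u / B C0 _: fires at position(s) 6: neudboirevb
3. 0 -> a / C _ C #: inserts after position(s) 10: neudboirevab
4. e -> o, i -> u / B C0 _: fires at position(s) 7: neudbourevab
surface: neudbourevab

cell SUR=ra, VEL=zo, CLASS=so, POLE=ta:
underlying: ne-udbe-k-zan
1. f -> v, k -> g, p -> b, t -> d / _ Z: fires at position(s) 7: neudbegzan
2. e -> o, i -> u / B C0 _: fires at position(s) 6: neudbogzan
3. 0 -> a / C _ C #: no change
4. e -> o, i -> u / B C0 _: no change
surface: neudbogzan

cell SUR=ri, VEL=ta, CLASS=gu, POLE=mi:
underlying: ri-udbe-rn-oda-fom
1. f -> v, k -> g, p -> b, t -> d / _ Z: no change
2. e -> o, i -> u / B C0 _: fires at position(s) 6: riudbornodafom
3. 0 -> a / C _ C #: no change
4. e -> o, i -> u / B C0 _: no change
surface: riudbornodafom


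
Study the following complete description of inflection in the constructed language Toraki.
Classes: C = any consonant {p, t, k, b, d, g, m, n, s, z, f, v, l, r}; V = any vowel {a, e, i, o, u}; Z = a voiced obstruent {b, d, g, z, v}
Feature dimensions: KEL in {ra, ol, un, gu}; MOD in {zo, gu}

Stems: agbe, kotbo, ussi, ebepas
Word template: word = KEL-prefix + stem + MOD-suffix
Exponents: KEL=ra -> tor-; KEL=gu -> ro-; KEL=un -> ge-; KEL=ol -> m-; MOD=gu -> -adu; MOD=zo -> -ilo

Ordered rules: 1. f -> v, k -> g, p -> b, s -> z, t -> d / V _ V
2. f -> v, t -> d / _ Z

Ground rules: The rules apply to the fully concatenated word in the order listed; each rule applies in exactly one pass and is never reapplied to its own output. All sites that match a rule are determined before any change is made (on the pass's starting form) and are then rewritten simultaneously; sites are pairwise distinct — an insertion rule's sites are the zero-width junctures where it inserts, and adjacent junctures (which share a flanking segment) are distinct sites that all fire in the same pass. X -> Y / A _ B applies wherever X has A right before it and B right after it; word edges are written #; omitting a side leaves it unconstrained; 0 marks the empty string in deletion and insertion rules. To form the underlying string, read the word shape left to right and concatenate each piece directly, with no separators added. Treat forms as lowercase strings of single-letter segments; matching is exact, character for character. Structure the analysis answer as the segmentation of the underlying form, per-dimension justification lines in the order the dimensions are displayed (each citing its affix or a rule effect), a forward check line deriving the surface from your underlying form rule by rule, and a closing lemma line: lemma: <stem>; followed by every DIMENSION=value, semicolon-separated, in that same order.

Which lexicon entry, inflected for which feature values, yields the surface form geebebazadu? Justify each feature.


underlying: ge-ebepas-adu
KEL=un - signalled by the affix ge-
MOD=gu - signalled by the affix -adu
check: geebepasadu -> geebebazadu -> geebebazadu
lemma: ebepas; KEL=un; MOD=gu


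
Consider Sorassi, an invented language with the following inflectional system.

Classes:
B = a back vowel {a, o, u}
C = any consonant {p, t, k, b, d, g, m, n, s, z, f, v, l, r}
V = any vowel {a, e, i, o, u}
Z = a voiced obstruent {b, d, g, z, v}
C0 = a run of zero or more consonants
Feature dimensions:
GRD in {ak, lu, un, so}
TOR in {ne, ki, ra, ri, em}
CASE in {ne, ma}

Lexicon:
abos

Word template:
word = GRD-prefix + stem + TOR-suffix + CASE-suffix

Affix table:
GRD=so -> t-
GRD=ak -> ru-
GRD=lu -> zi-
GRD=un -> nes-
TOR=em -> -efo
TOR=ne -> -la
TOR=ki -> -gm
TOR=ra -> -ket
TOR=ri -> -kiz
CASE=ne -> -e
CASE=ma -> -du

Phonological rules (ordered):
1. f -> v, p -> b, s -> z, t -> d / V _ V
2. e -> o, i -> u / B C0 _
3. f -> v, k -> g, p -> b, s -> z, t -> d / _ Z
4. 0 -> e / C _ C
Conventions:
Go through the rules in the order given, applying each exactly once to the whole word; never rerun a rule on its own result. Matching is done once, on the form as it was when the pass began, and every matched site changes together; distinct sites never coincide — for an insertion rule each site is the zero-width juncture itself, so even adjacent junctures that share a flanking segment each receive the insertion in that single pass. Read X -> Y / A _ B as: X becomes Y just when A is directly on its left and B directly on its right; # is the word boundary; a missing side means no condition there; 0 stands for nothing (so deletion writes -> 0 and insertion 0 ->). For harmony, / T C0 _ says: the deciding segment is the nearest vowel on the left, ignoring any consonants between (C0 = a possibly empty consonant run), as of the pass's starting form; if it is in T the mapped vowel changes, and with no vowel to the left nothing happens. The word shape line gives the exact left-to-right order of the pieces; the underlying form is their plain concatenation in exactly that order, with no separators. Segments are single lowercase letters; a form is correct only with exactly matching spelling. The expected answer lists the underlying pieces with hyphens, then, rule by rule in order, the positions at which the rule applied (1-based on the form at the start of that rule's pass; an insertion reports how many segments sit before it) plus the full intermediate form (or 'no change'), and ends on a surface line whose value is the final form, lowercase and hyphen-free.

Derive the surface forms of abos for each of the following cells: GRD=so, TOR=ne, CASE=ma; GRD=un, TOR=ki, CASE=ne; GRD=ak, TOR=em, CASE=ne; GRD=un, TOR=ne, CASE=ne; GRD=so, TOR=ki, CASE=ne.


cell GRD=so, TOR=ne, CASE=ma:
underlying: t-abos-la-du
1. f -> v, p -> b, s -> z, t -> d / V _ V: no change
2. e -> o, i -> u / B C0 _: no change
3. f -> v, k -> g, p -> b, s -> z, t -> d / _ Z: no change
4. 0 -> e / C _ C: inserts after position(s) 5: taboseladu
surface: taboseladu

cell GRD=un, TOR=ki, CASE=ne:
underlying: nes-abos-gm-e
1. f -> v, p -> b, s -> z, t -> d / V _ V: fires at position(s) 3: nezabosgme
2. e -> o, i -> u / B C0 _: fires at position(s) 10: nezabosgmo
3. f -> v, k -> g, p -> b, s -> z, t -> d / _ Z: fires at position(s) 7: nezabozgmo
4. 0 -> e / C _ C: inserts after position(s) 7, 8: nezabozegemo
surface: nezabozegemo

cell GRD=ak, TOR=em, CASE=ne:
underlying: ru-abos-efo-e
1. f -> v, p -> b, s -> z, t -> d / V _ V: fires at position(s) 6, 8: ruabozevoe
2. e -> o, i -> u / B C0 _: fires at position(s) 7, 10: ruabozovoo
3. f -> v, k -> g, p -> b, s -> z, t -> d / _ Z: no change
4. 0 -> e / C _ C: no change
surface: ruabozovoo

cell GRD=un, TOR=ne, CASE=ne:
underlying: nes-abos-la-e
1. f -> v, p -> b, s -> z, t -> d / V _ V: fires at position(s) 3: nezaboslae
2. e -> o, i -> u / B C0 _: fires at position(s) 10: nezaboslao
3. f -> v, k -> g, p -> b, s -> z, t -> d / _ Z: no change
4. 0 -> e / C _ C: inserts after position(s) 7: nezaboselao
surface: nezaboselao

cell GRD=so, TOR=ki, CASE=ne:
underlying: t-abos-gm-e
1. f -> v, p -> b, s -> z, t -> d / V _ V: no change
2. e -> o, i -> u / B C0 _: fires at position(s) 8: tabosgmo
3. f -> v, k -> g, p -> b, s -> z, t -> d / _ Z: fires at position(s) 5: tabozgmo
4. 0 -> e / C _ C: inserts after position(s) 5, 6: tabozegemo
surface: tabozegemo


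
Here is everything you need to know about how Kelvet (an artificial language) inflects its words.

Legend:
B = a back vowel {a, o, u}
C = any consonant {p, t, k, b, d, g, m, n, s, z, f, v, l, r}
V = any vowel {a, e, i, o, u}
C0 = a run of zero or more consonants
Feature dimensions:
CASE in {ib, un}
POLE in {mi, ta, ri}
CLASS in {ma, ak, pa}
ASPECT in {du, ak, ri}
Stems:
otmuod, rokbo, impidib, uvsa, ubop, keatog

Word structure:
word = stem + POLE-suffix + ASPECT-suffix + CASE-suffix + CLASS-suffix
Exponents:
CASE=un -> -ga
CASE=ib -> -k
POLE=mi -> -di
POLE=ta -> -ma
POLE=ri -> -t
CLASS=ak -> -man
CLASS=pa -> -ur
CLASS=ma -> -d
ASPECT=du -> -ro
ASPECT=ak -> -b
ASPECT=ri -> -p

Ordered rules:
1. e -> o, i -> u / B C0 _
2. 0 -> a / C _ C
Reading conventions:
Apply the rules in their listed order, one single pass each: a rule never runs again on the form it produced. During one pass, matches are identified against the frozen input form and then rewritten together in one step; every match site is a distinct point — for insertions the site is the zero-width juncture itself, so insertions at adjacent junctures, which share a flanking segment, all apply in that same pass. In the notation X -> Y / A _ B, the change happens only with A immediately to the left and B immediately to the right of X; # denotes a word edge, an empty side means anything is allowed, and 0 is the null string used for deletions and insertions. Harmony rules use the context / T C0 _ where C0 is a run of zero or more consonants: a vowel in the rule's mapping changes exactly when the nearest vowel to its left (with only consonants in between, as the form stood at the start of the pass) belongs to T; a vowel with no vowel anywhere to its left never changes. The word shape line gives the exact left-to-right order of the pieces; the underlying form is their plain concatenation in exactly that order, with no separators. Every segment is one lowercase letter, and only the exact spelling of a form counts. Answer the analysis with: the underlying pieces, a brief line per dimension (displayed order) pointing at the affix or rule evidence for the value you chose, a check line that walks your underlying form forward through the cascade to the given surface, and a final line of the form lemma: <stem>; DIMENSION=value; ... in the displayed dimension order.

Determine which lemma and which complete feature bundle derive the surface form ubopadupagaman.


underlying: ubop-di-p-ga-man
CASE=un - signalled by the affix -ga
POLE=mi - signalled by the affix -di
CLASS=ak - signalled by the affix -man
ASPECT=ri - signalled by the affix -p
check: ubopdipgaman -> ubopdupgaman -> ubopadupagaman
lemma: ubop; CASE=un; POLE=mi; CLASS=ak; ASPECT=ri


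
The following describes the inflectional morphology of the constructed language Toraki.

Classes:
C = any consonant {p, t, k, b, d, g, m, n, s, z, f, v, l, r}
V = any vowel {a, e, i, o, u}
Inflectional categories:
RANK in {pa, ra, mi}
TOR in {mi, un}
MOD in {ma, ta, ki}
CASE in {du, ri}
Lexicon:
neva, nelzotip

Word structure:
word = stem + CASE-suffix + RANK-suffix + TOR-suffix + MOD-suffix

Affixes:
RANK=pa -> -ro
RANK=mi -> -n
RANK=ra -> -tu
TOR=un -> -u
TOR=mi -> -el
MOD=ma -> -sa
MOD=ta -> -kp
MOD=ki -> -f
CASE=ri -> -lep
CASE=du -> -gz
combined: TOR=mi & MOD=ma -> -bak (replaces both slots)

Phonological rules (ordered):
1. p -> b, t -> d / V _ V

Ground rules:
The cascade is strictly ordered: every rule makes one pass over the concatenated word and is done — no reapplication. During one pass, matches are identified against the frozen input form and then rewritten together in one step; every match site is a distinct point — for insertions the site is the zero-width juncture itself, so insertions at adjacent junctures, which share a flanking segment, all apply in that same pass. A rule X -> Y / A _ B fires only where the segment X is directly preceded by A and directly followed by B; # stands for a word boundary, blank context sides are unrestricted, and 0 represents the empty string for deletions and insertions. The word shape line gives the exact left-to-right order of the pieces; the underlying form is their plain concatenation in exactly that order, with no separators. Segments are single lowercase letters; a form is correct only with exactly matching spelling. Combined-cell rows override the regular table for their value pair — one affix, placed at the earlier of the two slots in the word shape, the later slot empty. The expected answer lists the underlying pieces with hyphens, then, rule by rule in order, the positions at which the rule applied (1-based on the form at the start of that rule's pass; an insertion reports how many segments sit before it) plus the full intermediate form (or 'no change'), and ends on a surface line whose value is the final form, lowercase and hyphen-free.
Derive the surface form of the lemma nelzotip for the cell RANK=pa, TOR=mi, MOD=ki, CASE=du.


underlying: nelzotip-gz-ro-el-f
1. p -> b, t -> d / V _ V: fires at position(s) 6: nelzodipgzroelf
surface: nelzodipgzroelf


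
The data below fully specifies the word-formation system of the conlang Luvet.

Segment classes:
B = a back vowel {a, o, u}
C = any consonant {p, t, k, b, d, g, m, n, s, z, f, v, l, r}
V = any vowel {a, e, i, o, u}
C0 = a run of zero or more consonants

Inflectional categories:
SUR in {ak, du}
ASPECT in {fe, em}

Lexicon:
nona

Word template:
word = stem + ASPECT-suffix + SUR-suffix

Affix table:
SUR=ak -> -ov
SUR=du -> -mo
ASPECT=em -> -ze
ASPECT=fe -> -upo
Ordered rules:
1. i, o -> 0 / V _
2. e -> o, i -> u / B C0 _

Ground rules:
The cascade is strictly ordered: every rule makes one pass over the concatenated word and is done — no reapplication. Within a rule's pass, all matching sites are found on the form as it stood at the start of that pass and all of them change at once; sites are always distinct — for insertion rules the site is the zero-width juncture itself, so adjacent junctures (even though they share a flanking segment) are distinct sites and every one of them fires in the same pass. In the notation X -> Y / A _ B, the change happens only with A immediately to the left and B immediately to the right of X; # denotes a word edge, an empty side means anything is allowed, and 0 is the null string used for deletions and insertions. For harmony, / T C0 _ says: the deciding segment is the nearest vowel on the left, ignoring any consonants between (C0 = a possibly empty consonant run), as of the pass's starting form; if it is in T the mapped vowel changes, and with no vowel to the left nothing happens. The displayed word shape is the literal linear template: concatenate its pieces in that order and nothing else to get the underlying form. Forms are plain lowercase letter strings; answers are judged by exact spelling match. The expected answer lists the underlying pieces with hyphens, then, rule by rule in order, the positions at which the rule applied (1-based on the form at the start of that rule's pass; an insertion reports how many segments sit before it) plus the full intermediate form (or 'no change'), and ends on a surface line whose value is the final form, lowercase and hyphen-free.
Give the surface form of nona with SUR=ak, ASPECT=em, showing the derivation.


underlying: nona-ze-ov
1. i, o -> 0 / V _: fires at position(s) 7: nonazev
2. e -> o, i -> u / B C0 _: fires at position(s) 6: nonazov
surface: nonazov


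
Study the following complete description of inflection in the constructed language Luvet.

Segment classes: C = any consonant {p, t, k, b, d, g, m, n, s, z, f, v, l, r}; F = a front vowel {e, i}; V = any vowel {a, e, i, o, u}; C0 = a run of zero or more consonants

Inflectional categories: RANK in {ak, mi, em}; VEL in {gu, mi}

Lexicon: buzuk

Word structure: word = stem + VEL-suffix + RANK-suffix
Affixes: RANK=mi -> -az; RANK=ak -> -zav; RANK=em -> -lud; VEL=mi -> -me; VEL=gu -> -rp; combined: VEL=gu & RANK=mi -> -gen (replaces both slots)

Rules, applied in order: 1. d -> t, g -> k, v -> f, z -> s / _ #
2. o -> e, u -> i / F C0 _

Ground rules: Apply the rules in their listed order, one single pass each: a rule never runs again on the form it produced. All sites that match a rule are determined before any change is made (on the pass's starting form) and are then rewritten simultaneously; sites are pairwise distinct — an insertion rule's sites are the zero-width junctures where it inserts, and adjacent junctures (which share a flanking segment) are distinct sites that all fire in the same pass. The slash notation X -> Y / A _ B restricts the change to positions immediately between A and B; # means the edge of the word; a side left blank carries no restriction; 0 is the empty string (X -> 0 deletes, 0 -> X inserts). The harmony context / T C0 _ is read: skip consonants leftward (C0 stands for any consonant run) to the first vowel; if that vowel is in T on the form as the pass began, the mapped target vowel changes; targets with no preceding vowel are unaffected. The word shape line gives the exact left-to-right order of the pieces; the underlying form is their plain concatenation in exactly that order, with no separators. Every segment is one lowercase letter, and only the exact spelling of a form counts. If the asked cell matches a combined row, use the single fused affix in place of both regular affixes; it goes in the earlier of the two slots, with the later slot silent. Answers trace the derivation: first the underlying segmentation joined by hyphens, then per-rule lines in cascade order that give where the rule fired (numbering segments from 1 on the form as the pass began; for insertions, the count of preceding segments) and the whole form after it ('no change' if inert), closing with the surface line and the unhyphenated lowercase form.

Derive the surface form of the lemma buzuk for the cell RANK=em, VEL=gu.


underlying: buzuk-rp-lud
1. d -> t, g -> k, v -> f, z -> s / _ #: fires at position(s) 10: buzukrplut
2. o -> e, u -> i / F C0 _: no change
surface: buzukrplut


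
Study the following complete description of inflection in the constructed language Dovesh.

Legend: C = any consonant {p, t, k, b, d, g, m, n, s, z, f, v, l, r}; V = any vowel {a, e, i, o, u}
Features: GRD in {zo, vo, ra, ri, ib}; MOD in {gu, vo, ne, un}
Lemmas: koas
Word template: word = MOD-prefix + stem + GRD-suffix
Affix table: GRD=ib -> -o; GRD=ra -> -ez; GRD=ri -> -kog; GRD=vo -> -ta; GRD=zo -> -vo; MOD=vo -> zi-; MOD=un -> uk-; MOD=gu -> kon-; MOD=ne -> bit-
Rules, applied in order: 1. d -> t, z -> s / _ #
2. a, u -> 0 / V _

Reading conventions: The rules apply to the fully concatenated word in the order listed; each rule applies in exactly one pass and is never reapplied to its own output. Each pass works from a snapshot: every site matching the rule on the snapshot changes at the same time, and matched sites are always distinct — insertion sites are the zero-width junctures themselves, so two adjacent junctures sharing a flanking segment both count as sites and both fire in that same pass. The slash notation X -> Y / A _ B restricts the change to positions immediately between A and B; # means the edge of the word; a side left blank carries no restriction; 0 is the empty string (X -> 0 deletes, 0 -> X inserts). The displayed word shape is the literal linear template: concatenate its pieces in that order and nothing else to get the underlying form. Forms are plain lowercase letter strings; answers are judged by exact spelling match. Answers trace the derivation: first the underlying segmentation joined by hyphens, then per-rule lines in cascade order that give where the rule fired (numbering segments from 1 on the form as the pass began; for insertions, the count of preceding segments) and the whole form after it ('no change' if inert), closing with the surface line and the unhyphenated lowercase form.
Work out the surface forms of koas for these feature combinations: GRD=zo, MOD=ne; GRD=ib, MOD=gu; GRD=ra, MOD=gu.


cell GRD=zo, MOD=ne:
underlying: bit-koas-vo
1. d -> t, z -> s / _ #: no change
2. a, u -> 0 / V _: fires at position(s) 6: bitkosvo
surface: bitkosvo

cell GRD=ib, MOD=gu:
underlying: kon-koas-o
1. d -> t, z -> s / _ #: no change
2. a, u -> 0 / V _: fires at position(s) 6: konkoso
surface: konkoso

cell GRD=ra, MOD=gu:
underlying: kon-koas-ez
1. d -> t, z -> s / _ #: fires at position(s) 9: konkoases
2. a, u -> 0 / V _: fires at position(s) 6: konkoses
surface: konkoses


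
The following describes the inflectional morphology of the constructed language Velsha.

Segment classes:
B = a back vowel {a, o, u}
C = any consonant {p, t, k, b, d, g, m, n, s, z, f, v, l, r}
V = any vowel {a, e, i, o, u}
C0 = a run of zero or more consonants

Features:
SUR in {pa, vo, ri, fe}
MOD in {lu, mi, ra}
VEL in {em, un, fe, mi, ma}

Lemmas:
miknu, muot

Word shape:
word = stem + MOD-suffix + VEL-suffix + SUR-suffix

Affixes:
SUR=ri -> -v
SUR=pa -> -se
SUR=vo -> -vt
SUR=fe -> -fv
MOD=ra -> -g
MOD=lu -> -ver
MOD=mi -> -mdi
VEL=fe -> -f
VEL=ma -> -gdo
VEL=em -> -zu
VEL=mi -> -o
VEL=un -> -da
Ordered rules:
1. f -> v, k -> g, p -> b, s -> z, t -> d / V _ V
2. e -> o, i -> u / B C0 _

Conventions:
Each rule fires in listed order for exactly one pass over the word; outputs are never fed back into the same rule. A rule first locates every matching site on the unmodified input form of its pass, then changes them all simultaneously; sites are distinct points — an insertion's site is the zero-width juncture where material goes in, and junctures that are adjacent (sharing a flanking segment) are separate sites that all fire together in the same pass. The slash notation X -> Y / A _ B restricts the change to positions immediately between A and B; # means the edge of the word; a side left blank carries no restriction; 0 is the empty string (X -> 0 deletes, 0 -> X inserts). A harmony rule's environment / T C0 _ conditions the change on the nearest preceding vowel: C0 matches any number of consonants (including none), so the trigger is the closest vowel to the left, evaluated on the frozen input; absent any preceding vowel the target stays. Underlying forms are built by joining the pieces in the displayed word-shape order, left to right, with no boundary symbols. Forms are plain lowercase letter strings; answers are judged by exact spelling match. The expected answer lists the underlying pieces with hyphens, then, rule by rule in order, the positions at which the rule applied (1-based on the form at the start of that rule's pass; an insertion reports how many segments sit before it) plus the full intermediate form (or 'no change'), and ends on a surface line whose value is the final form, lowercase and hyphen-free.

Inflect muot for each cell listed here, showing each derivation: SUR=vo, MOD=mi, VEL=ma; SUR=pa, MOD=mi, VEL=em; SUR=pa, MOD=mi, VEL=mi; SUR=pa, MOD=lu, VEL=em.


cell SUR=vo, MOD=mi, VEL=ma:
underlying: muot-mdi-gdo-vt
1. f -> v, k -> g, p -> b, s -> z, t -> d / V _ V: no change
2. e -> o, i -> u / B C0 _: fires at position(s) 7: muotmdugdovt
surface: muotmdugdovt

cell SUR=pa, MOD=mi, VEL=em:
underlying: muot-mdi-zu-se
1. f -> v, k -> g, p -> b, s -> z, t -> d / V _ V: fires at position(s) 10: muotmdizuze
2. e -> o, i -> u / B C0 _: fires at position(s) 7, 11: muotmduzuzo
surface: muotmduzuzo

cell SUR=pa, MOD=mi, VEL=mi:
underlying: muot-mdi-o-se
1. f -> v, k -> g, p -> b, s -> z, t -> d / V _ V: fires at position(s) 9: muotmdioze
2. e -> o, i -> u / B C0 _: fires at position(s) 7, 10: muotmduozo
surface: muotmduozo

cell SUR=pa, MOD=lu, VEL=em:
underlying: muot-ver-zu-se
1. f -> v, k -> g, p -> b, s -> z, t -> d / V _ V: fires at position(s) 10: muotverzuze
2. e -> o, i -> u / B C0 _: fires at position(s) 6, 11: muotvorzuzo
surface: muotvorzuzo


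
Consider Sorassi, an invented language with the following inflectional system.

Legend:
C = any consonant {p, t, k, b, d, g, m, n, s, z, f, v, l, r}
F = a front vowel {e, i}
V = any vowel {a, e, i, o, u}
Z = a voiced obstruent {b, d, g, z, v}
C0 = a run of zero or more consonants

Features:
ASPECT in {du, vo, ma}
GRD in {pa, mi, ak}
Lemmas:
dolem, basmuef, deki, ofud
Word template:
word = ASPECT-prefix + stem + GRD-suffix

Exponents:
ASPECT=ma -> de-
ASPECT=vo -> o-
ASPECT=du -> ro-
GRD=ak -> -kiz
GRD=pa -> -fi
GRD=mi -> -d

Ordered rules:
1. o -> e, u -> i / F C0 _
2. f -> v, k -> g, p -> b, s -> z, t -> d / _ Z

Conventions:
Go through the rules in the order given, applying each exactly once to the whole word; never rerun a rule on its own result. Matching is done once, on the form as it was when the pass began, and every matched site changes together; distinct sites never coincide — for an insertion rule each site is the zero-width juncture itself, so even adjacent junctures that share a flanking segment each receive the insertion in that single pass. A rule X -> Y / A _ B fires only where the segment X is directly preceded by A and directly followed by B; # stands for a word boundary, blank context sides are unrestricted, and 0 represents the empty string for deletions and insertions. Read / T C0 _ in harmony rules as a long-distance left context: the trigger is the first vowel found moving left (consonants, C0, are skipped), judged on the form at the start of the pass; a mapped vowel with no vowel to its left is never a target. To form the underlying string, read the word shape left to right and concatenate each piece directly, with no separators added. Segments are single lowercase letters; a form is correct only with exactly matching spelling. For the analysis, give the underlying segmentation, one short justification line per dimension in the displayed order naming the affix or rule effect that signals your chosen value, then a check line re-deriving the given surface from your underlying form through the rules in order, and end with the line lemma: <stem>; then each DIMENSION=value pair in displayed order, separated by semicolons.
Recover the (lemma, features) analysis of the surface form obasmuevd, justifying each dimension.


underlying: o-basmuef-d
ASPECT=vo - signalled by the affix o-
GRD=mi - signalled by the affix -d
check: obasmuefd -> obasmuefd -> obasmuevd
lemma: basmuef; ASPECT=vo; GRD=mi


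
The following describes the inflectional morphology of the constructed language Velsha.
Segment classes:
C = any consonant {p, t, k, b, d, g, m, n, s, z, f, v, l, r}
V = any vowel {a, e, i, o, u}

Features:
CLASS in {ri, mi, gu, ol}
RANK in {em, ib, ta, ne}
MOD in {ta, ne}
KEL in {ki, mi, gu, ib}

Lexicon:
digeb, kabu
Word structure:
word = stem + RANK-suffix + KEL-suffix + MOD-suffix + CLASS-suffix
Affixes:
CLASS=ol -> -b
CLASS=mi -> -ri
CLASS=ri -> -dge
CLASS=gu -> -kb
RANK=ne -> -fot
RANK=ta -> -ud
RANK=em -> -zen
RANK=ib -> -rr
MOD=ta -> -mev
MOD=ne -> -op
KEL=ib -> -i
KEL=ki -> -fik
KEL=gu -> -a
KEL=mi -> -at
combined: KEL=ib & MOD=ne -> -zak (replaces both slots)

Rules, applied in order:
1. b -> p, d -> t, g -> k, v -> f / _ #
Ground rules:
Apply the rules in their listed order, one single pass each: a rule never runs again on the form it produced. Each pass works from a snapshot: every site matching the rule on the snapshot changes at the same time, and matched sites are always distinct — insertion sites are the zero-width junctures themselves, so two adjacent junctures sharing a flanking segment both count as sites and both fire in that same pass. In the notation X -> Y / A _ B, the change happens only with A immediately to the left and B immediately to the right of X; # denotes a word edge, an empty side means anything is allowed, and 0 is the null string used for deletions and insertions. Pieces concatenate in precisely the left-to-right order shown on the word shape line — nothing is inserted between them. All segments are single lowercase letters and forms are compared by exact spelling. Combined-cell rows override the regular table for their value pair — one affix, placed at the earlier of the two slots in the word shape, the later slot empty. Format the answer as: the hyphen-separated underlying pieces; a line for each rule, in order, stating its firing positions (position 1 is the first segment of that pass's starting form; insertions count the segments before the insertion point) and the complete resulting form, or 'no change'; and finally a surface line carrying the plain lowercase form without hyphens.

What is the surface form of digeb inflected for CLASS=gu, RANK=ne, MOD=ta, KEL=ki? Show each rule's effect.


underlying: digeb-fot-fik-mev-kb
1. b -> p, d -> t, g -> k, v -> f / _ #: fires at position(s) 16: digebfotfikmevkp
surface: digebfotfikmevkp


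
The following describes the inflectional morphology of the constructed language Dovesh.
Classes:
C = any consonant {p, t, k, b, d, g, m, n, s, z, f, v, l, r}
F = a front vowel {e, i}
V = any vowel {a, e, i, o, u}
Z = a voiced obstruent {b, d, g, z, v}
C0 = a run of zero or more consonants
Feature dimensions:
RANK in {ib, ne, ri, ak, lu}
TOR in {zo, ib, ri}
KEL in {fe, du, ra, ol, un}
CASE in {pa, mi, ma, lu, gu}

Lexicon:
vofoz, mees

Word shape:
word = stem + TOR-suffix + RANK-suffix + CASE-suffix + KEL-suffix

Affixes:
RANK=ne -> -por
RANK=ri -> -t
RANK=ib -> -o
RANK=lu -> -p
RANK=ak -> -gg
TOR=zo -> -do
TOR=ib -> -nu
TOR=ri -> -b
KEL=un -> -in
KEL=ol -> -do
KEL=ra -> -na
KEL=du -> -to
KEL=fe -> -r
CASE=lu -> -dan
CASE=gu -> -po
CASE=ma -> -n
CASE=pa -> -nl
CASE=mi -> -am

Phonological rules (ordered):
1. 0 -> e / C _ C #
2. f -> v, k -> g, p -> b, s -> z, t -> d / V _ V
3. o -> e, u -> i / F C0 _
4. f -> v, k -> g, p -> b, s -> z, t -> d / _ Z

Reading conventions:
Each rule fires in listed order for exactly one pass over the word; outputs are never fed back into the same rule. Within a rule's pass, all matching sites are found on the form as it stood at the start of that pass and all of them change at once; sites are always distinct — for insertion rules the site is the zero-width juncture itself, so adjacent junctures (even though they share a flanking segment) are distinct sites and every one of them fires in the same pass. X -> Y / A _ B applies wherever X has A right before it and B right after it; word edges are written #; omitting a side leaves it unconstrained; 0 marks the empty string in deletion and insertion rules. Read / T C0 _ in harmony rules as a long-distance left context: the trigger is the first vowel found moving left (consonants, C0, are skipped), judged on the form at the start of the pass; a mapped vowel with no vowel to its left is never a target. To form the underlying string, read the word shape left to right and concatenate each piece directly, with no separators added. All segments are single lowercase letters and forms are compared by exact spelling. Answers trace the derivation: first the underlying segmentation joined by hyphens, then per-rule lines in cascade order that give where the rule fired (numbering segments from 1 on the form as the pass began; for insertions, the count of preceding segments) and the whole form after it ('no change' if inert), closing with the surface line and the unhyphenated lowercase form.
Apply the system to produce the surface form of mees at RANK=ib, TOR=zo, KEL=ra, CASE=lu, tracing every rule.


underlying: mees-do-o-dan-na
1. 0 -> e / C _ C #: no change
2. f -> v, k -> g, p -> b, s -> z, t -> d / V _ V: no change
3. o -> e, u -> i / F C0 _: fires at position(s) 6: meesdeodanna
4. f -> v, k -> g, p -> b, s -> z, t -> d / _ Z: fires at position(s) 4: meezdeodanna
surface: meezdeodanna


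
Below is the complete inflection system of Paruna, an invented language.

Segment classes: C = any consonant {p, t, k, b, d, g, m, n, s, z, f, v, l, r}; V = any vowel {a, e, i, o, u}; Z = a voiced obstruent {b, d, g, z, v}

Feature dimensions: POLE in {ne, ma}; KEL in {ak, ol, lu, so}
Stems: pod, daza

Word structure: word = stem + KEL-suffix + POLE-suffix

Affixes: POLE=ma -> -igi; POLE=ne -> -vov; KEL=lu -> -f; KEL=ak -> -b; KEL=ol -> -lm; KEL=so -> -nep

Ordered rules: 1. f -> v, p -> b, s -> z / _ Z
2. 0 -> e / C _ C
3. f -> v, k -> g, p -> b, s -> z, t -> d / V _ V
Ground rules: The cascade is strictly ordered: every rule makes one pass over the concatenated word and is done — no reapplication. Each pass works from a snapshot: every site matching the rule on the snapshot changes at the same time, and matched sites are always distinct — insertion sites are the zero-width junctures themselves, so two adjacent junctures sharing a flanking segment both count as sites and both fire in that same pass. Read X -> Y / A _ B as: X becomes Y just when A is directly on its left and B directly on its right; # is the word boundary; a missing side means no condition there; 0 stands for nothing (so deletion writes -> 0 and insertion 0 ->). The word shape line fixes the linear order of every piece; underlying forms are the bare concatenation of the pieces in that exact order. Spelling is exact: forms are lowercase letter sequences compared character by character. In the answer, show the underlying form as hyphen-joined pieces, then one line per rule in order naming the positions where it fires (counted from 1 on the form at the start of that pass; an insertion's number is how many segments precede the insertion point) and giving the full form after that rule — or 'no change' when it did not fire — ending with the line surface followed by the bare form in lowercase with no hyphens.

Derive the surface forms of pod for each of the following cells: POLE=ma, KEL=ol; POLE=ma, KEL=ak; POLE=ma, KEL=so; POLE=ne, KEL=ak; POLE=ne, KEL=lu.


cell POLE=ma, KEL=ol:
underlying: pod-lm-igi
1. f -> v, p -> b, s -> z / _ Z: no change
2. 0 -> e / C _ C: inserts after position(s) 3, 4: podelemigi
3. f -> v, k -> g, p -> b, s -> z, t -> d / V _ V: no change
surface: podelemigi

cell POLE=ma, KEL=ak:
underlying: pod-b-igi
1. f -> v, p -> b, s -> z / _ Z: no change
2. 0 -> e / C _ C: inserts after position(s) 3: podebigi
3. f -> v, k -> g, p -> b, s -> z, t -> d / V _ V: no change
surface: podebigi

cell POLE=ma, KEL=so:
underlying: pod-nep-igi
1. f -> v, p -> b, s -> z / _ Z: no change
2. 0 -> e / C _ C: inserts after position(s) 3: podenepigi
3. f -> v, k -> g, p -> b, s -> z, t -> d / V _ V: fires at position(s) 7: podenebigi
surface: podenebigi

cell POLE=ne, KEL=ak:
underlying: pod-b-vov
1. f -> v, p -> b, s -> z / _ Z: no change
2. 0 -> e / C _ C: inserts after position(s) 3, 4: podebevov
3. f -> v, k -> g, p -> b, s -> z, t -> d / V _ V: no change
surface: podebevov

cell POLE=ne, KEL=lu:
underlying: pod-f-vov
1. f -> v, p -> b, s -> z / _ Z: fires at position(s) 4: podvvov
2. 0 -> e / C _ C: inserts after position(s) 3, 4: podevevov
3. f -> v, k -> g, p -> b, s -> z, t -> d / V _ V: no change
surface: podevevov


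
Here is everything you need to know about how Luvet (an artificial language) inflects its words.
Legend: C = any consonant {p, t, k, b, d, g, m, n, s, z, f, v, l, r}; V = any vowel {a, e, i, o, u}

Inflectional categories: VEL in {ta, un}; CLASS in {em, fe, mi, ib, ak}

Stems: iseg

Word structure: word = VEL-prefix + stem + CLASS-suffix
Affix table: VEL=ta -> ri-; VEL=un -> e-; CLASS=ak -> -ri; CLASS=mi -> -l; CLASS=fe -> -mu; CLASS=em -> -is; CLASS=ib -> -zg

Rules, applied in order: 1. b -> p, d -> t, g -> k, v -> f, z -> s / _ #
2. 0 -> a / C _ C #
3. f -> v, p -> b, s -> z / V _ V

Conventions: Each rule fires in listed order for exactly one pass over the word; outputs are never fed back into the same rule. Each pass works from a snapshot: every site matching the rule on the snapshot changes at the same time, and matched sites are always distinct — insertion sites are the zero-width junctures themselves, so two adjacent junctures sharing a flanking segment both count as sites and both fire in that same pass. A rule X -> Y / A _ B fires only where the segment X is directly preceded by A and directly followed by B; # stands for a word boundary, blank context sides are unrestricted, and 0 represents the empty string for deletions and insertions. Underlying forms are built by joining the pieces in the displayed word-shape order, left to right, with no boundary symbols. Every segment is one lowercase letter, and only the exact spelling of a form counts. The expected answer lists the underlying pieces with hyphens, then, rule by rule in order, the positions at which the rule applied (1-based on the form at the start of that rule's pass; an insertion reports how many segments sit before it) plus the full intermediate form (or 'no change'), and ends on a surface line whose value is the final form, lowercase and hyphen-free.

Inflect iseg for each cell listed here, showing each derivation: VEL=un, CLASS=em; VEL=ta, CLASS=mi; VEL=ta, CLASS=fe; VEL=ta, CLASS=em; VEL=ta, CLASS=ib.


cell VEL=un, CLASS=em:
underlying: e-iseg-is
1. b -> p, d -> t, g -> k, v -> f, z -> s / _ #: no change
2. 0 -> a / C _ C #: no change
3. f -> v, p -> b, s -> z / V _ V: fires at position(s) 3: eizegis
surface: eizegis

cell VEL=ta, CLASS=mi:
underlying: ri-iseg-l
1. b -> p, d -> t, g -> k, v -> f, z -> s / _ #: no change
2. 0 -> a / C _ C #: inserts after position(s) 6: riisegal
3. f -> v, p -> b, s -> z / V _ V: fires at position(s) 4: riizegal
surface: riizegal

cell VEL=ta, CLASS=fe:
underlying: ri-iseg-mu
1. b -> p, d -> t, g -> k, v -> f, z -> s / _ #: no change
2. 0 -> a / C _ C #: no change
3. f -> v, p -> b, s -> z / V _ V: fires at position(s) 4: riizegmu
surface: riizegmu

cell VEL=ta, CLASS=em:
underlying: ri-iseg-is
1. b -> p, d -> t, g -> k, v -> f, z -> s / _ #: no change
2. 0 -> a / C _ C #: no change
3. f -> v, p -> b, s -> z / V _ V: fires at position(s) 4: riizegis
surface: riizegis

cell VEL=ta, CLASS=ib:
underlying: ri-iseg-zg
1. b -> p, d -> t, g -> k, v -> f, z -> s / _ #: fires at position(s) 8: riisegzk
2. 0 -> a / C _ C #: inserts after position(s) 7: riisegzak
3. f -> v, p -> b, s -> z / V _ V: fires at position(s) 4: riizegzak
surface: riizegzak
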